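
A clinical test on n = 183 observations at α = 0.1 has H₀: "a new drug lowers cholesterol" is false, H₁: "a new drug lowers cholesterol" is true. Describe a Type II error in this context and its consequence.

Type II error: failing to reject H₀ when it is false — concluding that a new drug lowers cholesterol is not supported when in fact it is. Consequence: shelving an effective drug — patients miss out on a treatment that would have helped.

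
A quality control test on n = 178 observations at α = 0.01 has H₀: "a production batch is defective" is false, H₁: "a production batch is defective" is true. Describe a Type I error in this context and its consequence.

Type I error: rejecting H₀ when it is true — concluding that a production batch is defective when in fact it is not. Consequence: scrapping a good batch — wasted material and cost for no reason.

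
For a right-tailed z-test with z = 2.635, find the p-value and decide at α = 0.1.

p = P(Z > 2.635) = 1 - Φ(2.635) ≈ 0.0042. Since p < 0.1, reject H₀ (significant) at α = 0.1.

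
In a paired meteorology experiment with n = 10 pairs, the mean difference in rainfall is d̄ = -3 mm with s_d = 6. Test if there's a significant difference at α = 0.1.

t = d̄/(s_d/√n) = -3/(6/√10) = -1.581. df = 9, critical t = ±1.833. Fail to reject H₀.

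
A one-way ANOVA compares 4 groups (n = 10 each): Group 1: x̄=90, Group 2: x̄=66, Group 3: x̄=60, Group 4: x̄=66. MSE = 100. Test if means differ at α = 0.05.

Grand mean = 70.5. SS_between = 5310.0, MS_between = 1770.0. F = 17.7, F_crit ≈ 2.866. Reject H₀.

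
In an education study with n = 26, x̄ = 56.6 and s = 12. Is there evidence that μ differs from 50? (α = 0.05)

t = (x̄ - μ₀)/(s/√n) = (56.6 - 50)/(12/√26) = 2.804. df = 25, critical t = ±2.06. Reject H₀.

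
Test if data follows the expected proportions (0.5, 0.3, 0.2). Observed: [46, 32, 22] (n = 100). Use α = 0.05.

Expected: [50.0, 30.0, 20.0]. χ² = 0.653. df = 2, critical = 5.991. Fail to reject H₀.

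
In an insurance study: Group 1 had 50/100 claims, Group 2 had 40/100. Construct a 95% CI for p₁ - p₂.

p̂₁ = 0.5, p̂₂ = 0.4. Difference = 0.1. CI = (-0.037, 0.237)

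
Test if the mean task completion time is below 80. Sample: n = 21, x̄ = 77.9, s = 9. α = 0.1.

t = (77.9 - 80)/(9/√21) = -1.069, df = 20. Critical t = -1.325. Fail to reject H₀.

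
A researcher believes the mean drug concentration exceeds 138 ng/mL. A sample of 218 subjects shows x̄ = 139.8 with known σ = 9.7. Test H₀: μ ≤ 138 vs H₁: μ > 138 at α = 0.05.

z = 2.74. Critical value: 1.645. Reject H₀.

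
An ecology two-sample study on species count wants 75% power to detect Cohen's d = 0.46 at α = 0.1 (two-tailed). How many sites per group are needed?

z_{α/2} = 1.645, z_β = Φ⁻¹(0.75) = 0.674. For small effect (d = 0.46): n per group = 2(z_{α/2} + z_β)²/d² = 2(1.645 + 0.674)²/0.46² = 50.8 → 51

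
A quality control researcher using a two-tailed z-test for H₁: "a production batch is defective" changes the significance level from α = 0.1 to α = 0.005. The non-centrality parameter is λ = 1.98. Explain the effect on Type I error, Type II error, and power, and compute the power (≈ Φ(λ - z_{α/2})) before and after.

Decreasing α from 0.1 to 0.005:
• Type I error rate decreases (α is the Type I rate by definition).
• Critical value moves from z_{α/2} = 1.645 to 2.807, so power = Φ(λ - z_{α/2}) goes from Φ(1.98 - 1.645) = 0.631 to Φ(1.98 - 2.807) = 0.204.
• Type II error rate β = 1 - power therefore increases (0.369 → 0.796).
Appropriate when false positives are costly — here, scrapping a good batch — wasted material and cost for no reason.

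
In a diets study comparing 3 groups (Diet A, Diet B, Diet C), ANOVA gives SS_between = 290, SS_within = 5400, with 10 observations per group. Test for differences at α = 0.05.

df_between = 2, df_within = 27. F = MS_between/MS_within = 145.0/200.0 = 0.725. F_crit ≈ 3.354. Fail to reject H₀.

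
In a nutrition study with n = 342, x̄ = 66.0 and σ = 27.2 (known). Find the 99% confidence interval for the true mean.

CI = x̄ ± z*(σ/√n) = 66.0 ± 2.576(27.2/√342) = 66.0 ± 3.79 = (62.21, 69.79)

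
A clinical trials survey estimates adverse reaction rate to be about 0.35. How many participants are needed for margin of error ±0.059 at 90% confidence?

n = z²p(1-p)/E² = 1.645²×0.35×0.65/0.059² = 176.9 → n = 177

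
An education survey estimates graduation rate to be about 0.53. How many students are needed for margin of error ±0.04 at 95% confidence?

n = z²p(1-p)/E² = 1.96²×0.53×0.47/0.04² = 598.1 → n = 599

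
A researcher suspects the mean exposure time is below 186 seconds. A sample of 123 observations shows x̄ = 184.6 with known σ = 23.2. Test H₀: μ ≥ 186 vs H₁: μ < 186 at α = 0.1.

z = -0.669. Critical value: -1.28. Fail to reject H₀.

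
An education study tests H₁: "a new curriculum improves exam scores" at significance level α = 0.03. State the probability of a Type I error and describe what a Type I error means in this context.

P(Type I error) = α = 0.03. A Type I error is rejecting H₀ when H₀ is actually true (false positive) — here, concluding that a new curriculum improves exam scores when in fact this is not the case. Consequence: adopting a curriculum that gives no real benefit — disruption for nothing.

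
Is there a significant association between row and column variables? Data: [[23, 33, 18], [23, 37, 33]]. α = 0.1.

χ² = 2.511. df = 2, critical = 4.605. Fail to reject H₀. No evidence of dependence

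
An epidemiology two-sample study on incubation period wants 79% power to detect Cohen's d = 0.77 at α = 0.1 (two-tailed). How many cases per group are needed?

z_{α/2} = 1.645, z_β = Φ⁻¹(0.79) = 0.806. For medium effect (d = 0.77): n per group = 2(z_{α/2} + z_β)²/d² = 2(1.645 + 0.806)²/0.77² = 20.3 → 21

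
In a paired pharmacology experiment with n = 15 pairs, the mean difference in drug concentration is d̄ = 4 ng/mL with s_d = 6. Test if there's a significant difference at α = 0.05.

t = d̄/(s_d/√n) = 4/(6/√15) = 2.582. df = 14, critical t = ±2.145. Reject H₀.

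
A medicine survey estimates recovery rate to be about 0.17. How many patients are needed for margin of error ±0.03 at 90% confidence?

n = z²p(1-p)/E² = 1.645²×0.17×0.83/0.03² = 424.2 → n = 425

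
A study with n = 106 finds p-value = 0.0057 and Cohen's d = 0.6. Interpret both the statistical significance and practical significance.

Statistically significant (p = 0.0057 < 0.05). Cohen's d = 0.6 indicates a medium effect size. Both statistical and practical significance should be considered.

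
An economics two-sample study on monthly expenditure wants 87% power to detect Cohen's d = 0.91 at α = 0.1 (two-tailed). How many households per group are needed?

z_{α/2} = 1.645, z_β = Φ⁻¹(0.87) = 1.126. For large effect (d = 0.91): n per group = 2(z_{α/2} + z_β)²/d² = 2(1.645 + 1.126)²/0.91² = 18.5 → 19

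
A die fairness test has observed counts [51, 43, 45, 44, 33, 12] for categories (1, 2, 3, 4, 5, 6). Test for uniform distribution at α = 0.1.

Expected = 38 each. χ² = Σ(O-E)²/E = 25.789. df = 5, critical value = 9.236. Reject H₀.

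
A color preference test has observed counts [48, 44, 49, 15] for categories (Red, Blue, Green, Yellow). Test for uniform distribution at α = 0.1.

Expected = 39 each. χ² = Σ(O-E)²/E = 20.051. df = 3, critical value = 6.251. Reject H₀.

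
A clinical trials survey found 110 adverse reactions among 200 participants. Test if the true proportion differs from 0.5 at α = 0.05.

p̂ = 0.55, p₀ = 0.5. z = (p̂ - p₀)/√(p₀(1-p₀)/n) = 1.414. Critical: ±1.96. Fail to reject H₀.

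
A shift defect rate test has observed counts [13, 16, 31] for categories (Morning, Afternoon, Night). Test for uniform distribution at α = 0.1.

Expected = 20 each. χ² = Σ(O-E)²/E = 9.3. df = 2, critical value = 4.605. Reject H₀.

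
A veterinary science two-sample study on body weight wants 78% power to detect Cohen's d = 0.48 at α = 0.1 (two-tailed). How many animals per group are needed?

z_{α/2} = 1.645, z_β = Φ⁻¹(0.78) = 0.772. For small effect (d = 0.48): n per group = 2(z_{α/2} + z_β)²/d² = 2(1.645 + 0.772)²/0.48² = 50.7 → 51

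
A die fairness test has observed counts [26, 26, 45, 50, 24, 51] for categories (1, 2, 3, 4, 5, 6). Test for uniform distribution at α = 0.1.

Expected = 37 each. χ² = Σ(O-E)²/E = 22.703. df = 5, critical value = 9.236. Reject H₀.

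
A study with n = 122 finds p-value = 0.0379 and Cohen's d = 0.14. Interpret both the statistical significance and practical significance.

Statistically significant (p = 0.0379 < 0.05). Cohen's d = 0.14 indicates a very small effect size. Both statistical and practical significance should be considered.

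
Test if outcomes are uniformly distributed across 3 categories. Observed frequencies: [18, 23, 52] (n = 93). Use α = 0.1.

Expected = 31 each. χ² = Σ(O-E)²/E = 21.742. df = 2, critical value = 4.605. Reject H₀.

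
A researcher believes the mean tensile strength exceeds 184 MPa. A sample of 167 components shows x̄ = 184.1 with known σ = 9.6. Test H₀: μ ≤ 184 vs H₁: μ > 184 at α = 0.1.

z = 0.135. Critical value: 1.28. Fail to reject H₀.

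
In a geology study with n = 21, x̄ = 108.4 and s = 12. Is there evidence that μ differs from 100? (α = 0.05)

t = (x̄ - μ₀)/(s/√n) = (108.4 - 100)/(12/√21) = 3.208. df = 20, critical t = ±2.086. Reject H₀.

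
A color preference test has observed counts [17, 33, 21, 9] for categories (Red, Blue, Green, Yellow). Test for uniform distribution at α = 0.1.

Expected = 20 each. χ² = Σ(O-E)²/E = 15.0. df = 3, critical value = 6.251. Reject H₀.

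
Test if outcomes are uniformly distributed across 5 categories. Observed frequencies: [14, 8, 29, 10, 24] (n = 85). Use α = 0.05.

Expected = 17 each. χ² = Σ(O-E)²/E = 19.529. df = 4, critical value = 9.488. Reject H₀.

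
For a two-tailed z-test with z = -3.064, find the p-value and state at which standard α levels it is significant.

p = 2·P(Z > |-3.064|) = 2·(1 - Φ(3.064)) ≈ 0.0022. Significant at α = 0.1; Significant at α = 0.05; Significant at α = 0.01.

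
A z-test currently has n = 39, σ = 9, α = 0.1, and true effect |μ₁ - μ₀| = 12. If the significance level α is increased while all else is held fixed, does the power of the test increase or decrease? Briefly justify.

Power increases: a larger α lowers the critical value, so more of the H₁ sampling distribution falls in the rejection region.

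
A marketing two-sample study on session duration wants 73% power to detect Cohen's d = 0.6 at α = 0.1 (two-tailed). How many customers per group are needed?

z_{α/2} = 1.645, z_β = Φ⁻¹(0.73) = 0.613. For medium effect (d = 0.6): n per group = 2(z_{α/2} + z_β)²/d² = 2(1.645 + 0.613)²/0.6² = 28.3 → 29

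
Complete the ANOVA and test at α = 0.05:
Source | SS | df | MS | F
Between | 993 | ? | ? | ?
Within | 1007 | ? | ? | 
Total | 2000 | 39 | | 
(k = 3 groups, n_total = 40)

df_between = 2, df_within = 37. MS_between = 496.5, MS_within = 27.22. F = 18.243, F_crit ≈ 3.252. Reject H₀.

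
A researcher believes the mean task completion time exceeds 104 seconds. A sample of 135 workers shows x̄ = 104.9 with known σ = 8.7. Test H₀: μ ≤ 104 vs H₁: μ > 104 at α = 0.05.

z = 1.202. Critical value: 1.645. Fail to reject H₀.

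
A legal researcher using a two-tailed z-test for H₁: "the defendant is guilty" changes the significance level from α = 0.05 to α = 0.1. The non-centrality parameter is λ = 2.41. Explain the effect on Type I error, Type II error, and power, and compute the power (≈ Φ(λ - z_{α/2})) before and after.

Increasing α from 0.05 to 0.1:
• Type I error rate increases (α is the Type I rate by definition).
• Critical value moves from z_{α/2} = 1.96 to 1.645, so power = Φ(λ - z_{α/2}) goes from Φ(2.41 - 1.96) = 0.674 to Φ(2.41 - 1.645) = 0.778.
• Type II error rate β = 1 - power therefore decreases (0.326 → 0.222).
Appropriate when false negatives are costly — here, acquitting a guilty person.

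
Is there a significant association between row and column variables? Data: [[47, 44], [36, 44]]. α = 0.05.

χ² = 0.753. df = 1, critical = 3.841. Fail to reject H₀. No evidence of dependence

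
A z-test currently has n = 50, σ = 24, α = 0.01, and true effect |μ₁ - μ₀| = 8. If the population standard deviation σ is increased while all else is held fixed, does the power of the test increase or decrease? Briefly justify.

Power decreases: a larger σ inflates the standard error σ/√n, pulling the sampling distribution under H₁ back toward the critical value.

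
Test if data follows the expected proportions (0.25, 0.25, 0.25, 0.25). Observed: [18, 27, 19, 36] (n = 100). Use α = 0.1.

Expected: [25.0, 25.0, 25.0, 25.0]. χ² = 8.4. df = 3, critical = 6.251. Reject H₀.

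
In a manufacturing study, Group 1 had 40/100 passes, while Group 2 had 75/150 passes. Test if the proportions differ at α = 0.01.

p̂₁ = 0.4, p̂₂ = 0.5, pooled p̂ = 0.46. z = -1.554. Critical: ±2.576. Fail to reject H₀.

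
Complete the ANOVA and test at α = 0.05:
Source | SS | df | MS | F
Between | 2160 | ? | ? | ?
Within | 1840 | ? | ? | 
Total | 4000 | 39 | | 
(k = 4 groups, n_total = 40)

df_between = 3, df_within = 36. MS_between = 720.0, MS_within = 51.11. F = 14.087, F_crit ≈ 2.866. Reject H₀.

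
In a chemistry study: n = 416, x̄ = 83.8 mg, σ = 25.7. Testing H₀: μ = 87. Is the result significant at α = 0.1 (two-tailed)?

z = (83.8 - 87)/(25.7/√416) = -2.54. Since |z| > 1.645, significant at α = 0.1.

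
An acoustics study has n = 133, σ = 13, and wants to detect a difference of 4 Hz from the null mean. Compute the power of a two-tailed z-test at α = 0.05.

SE = σ/√n = 13/√133 = 1.127. Non-centrality λ = d/SE = 4/1.127 = 3.548. Power ≈ Φ(λ - z_{α/2}) = Φ(3.548 - 1.96) = Φ(1.588) = 0.944.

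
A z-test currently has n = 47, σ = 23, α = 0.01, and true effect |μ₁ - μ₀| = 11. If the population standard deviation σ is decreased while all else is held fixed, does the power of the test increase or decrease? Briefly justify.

Power increases: a smaller σ shrinks the standard error σ/√n, moving the sampling distribution under H₁ further from the critical value.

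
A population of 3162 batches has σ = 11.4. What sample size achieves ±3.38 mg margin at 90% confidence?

Without FPC: n₀ = (1.645×11.4/3.38)² = 30.783. With FPC: n = n₀N/(n₀+N-1) = 30.5 → n = 31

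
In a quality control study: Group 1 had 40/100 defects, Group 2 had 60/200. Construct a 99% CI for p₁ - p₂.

p̂₁ = 0.4, p̂₂ = 0.3. Difference = 0.1. CI = (-0.051, 0.251)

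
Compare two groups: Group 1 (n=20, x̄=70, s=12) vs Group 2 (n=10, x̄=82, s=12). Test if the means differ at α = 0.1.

Pooled sp = 12.0. t = -2.582, df = 28. Critical t = ±1.701. Reject H₀.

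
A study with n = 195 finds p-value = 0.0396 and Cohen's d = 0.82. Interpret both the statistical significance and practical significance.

Statistically significant (p = 0.0396 < 0.05). Cohen's d = 0.82 indicates a large effect size. Both statistical and practical significance should be considered.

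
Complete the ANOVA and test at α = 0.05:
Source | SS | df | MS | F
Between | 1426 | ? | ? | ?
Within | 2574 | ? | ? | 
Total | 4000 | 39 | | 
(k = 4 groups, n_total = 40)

df_between = 3, df_within = 36. MS_between = 475.33, MS_within = 71.5. F = 6.648, F_crit ≈ 2.866. Reject H₀.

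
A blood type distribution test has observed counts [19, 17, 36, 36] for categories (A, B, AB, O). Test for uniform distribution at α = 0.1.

Expected = 27 each. χ² = Σ(O-E)²/E = 12.074. df = 3, critical value = 6.251. Reject H₀.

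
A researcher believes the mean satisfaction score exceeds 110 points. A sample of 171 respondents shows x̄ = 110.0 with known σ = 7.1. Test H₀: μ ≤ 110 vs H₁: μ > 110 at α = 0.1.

z = 0.0. Critical value: 1.28. Fail to reject H₀.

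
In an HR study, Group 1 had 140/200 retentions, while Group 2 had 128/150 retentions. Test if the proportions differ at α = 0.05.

p̂₁ = 0.7, p̂₂ = 0.853, pooled p̂ = 0.766. z = -3.352. Critical: ±1.96. Reject H₀.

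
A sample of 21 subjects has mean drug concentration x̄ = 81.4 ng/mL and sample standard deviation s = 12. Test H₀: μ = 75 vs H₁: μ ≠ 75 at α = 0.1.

t = (x̄ - μ₀)/(s/√n) = (81.4 - 75)/(12/√21) = 2.444. df = 20, critical t = ±1.725. Reject H₀.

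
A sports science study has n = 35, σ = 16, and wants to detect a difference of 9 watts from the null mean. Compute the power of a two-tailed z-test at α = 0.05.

SE = σ/√n = 16/√35 = 2.704. Non-centrality λ = d/SE = 9/2.704 = 3.328. Power ≈ Φ(λ - z_{α/2}) = Φ(3.328 - 1.96) = Φ(1.368) = 0.914.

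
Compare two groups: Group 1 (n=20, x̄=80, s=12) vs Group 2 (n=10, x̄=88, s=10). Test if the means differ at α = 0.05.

Pooled sp = 11.4. t = -1.813, df = 28. Critical t = ±2.048. Fail to reject H₀.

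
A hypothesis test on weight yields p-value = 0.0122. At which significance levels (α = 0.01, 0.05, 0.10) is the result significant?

p = 0.0122. Significant at: α = 0.05, 0.1.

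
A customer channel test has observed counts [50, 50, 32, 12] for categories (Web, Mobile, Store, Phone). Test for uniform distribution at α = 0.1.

Expected = 36 each. χ² = Σ(O-E)²/E = 27.333. df = 3, critical value = 6.251. Reject H₀.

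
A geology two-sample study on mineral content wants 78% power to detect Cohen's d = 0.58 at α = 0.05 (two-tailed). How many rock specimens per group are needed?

z_{α/2} = 1.96, z_β = Φ⁻¹(0.78) = 0.772. For medium effect (d = 0.58): n per group = 2(z_{α/2} + z_β)²/d² = 2(1.96 + 0.772)²/0.58² = 44.4 → 45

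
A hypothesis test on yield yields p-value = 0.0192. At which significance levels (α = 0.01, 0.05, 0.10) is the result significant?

p = 0.0192. Significant at: α = 0.05, 0.1.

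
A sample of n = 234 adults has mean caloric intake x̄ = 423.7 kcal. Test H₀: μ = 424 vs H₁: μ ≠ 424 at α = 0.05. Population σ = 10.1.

z = (x̄ - μ₀)/(σ/√n) = (423.7 - 424)/(10.1/√234) = -0.454. Critical value: ±1.96. Since |-0.454| ≤ 1.96, Fail to reject H₀.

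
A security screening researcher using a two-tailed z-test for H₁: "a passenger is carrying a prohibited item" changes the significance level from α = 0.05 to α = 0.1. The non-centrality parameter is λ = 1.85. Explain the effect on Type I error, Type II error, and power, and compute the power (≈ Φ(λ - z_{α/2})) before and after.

Increasing α from 0.05 to 0.1:
• Type I error rate increases (α is the Type I rate by definition).
• Critical value moves from z_{α/2} = 1.96 to 1.645, so power = Φ(λ - z_{α/2}) goes from Φ(1.85 - 1.96) = 0.456 to Φ(1.85 - 1.645) = 0.581.
• Type II error rate β = 1 - power therefore decreases (0.544 → 0.419).
Appropriate when false negatives are costly — here, letting a prohibited item through — security breach.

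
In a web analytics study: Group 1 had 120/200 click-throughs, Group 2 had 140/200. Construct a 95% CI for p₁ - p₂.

p̂₁ = 0.6, p̂₂ = 0.7. Difference = -0.1. CI = (-0.193, -0.007)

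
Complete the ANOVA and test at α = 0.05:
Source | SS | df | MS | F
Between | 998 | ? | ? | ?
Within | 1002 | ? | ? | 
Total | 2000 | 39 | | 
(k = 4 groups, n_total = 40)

df_between = 3, df_within = 36. MS_between = 332.67, MS_within = 27.83. F = 11.952, F_crit ≈ 2.866. Reject H₀.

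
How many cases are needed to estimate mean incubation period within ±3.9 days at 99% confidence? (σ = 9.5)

n = (z*σ/E)² = (2.576×9.5/3.9)² = 39.4 → n = 40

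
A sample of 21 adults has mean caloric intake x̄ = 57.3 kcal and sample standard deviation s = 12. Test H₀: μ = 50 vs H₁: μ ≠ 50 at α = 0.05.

t = (x̄ - μ₀)/(s/√n) = (57.3 - 50)/(12/√21) = 2.788. df = 20, critical t = ±2.086. Reject H₀.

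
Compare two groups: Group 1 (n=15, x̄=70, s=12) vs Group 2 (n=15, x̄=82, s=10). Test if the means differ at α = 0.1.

Pooled sp = 11.05. t = -2.975, df = 28. Critical t = ±1.701. Reject H₀.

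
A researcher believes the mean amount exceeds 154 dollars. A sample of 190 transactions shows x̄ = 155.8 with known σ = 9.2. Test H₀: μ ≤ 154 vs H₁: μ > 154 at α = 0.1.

z = 2.697. Critical value: 1.28. Reject H₀.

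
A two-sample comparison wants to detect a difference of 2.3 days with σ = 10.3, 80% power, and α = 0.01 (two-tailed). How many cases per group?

n per group = 2(z_α/2 + z_β)²σ²/d² = 2×(2.576 + 0.84)²×10.3²/2.3² = 468.04 → n = 469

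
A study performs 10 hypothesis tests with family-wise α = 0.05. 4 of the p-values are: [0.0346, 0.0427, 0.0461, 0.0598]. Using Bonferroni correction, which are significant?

Bonferroni α = 0.05/10 = 0.005. None of the given p-values are significant.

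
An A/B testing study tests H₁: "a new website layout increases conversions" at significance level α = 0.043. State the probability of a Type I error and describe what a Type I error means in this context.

P(Type I error) = α = 0.043. A Type I error is rejecting H₀ when H₀ is actually true (false positive) — here, concluding that a new website layout increases conversions when in fact this is not the case. Consequence: rolling out a layout that doesn't actually help — wasted engineering effort.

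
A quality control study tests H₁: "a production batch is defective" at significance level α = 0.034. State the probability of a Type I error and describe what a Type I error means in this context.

P(Type I error) = α = 0.034. A Type I error is rejecting H₀ when H₀ is actually true (false positive) — here, concluding that a production batch is defective when in fact this is not the case. Consequence: scrapping a good batch — wasted material and cost for no reason.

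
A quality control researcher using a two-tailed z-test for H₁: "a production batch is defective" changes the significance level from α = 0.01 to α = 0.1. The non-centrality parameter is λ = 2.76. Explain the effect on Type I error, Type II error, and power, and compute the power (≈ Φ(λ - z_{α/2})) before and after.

Increasing α from 0.01 to 0.1:
• Type I error rate increases (α is the Type I rate by definition).
• Critical value moves from z_{α/2} = 2.576 to 1.645, so power = Φ(λ - z_{α/2}) goes from Φ(2.76 - 2.576) = 0.573 to Φ(2.76 - 1.645) = 0.868.
• Type II error rate β = 1 - power therefore decreases (0.427 → 0.132).
Appropriate when false negatives are costly — here, shipping a defective batch — faulty products reach customers.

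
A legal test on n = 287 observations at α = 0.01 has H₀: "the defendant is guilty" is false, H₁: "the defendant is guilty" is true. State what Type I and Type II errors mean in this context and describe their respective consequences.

Type I (false positive): concluding that the defendant is guilty when it is not — convicting an innocent person. Type II (false negative): failing to conclude that the defendant is guilty when it is — acquitting a guilty person. Which is costlier depends on domain priorities and is a judgement call rather than a statistical fact.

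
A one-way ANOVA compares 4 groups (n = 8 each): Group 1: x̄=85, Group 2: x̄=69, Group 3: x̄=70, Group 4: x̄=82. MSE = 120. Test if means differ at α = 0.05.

Grand mean = 76.5. SS_between = 1608.0, MS_between = 536.0. F = 4.467, F_crit ≈ 2.947. Reject H₀.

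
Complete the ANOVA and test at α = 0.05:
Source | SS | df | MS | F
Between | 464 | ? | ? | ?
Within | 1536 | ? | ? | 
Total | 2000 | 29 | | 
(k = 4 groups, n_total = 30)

df_between = 3, df_within = 26. MS_between = 154.67, MS_within = 59.08. F = 2.618, F_crit ≈ 2.975. Fail to reject H₀.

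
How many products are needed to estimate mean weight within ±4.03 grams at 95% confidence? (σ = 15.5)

n = (z*σ/E)² = (1.96×15.5/4.03)² = 56.8 → n = 57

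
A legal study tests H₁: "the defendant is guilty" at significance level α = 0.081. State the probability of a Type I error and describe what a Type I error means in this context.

P(Type I error) = α = 0.081. A Type I error is rejecting H₀ when H₀ is actually true (false positive) — here, concluding that the defendant is guilty when in fact this is not the case. Consequence: convicting an innocent person.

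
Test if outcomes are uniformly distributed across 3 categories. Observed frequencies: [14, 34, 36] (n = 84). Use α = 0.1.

Expected = 28 each. χ² = Σ(O-E)²/E = 10.571. df = 2, critical value = 4.605. Reject H₀.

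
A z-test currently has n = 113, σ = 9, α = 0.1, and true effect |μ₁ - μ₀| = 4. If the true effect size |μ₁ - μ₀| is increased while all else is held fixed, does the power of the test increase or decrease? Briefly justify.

Power increases: a larger true effect increases the non-centrality λ = |μ₁ - μ₀|/(σ/√n).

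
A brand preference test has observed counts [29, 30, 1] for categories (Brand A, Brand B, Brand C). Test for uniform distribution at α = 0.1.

Expected = 20 each. χ² = Σ(O-E)²/E = 27.1. df = 2, critical value = 4.605. Reject H₀.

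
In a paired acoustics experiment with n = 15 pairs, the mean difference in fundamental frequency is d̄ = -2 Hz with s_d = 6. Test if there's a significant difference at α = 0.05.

t = d̄/(s_d/√n) = -2/(6/√15) = -1.291. df = 14, critical t = ±2.145. Fail to reject H₀.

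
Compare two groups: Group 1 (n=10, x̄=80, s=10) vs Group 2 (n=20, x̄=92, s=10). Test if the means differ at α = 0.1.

Pooled sp = 10.0. t = -3.098, df = 28. Critical t = ±1.701. Reject H₀.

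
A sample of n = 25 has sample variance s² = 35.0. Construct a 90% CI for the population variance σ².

df = 24. χ²_{0.05} = 36.415, χ²_{0.95} = 13.848. CI for σ² = ((n-1)s²/χ²_{α/2}, (n-1)s²/χ²_{1-α/2}) = (24·35.0/36.415, 24·35.0/13.848) = (23.07, 60.66)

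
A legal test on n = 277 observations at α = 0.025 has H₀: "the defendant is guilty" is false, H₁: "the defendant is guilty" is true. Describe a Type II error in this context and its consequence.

Type II error: failing to reject H₀ when it is false — concluding that the defendant is guilty is not supported when in fact it is. Consequence: acquitting a guilty person.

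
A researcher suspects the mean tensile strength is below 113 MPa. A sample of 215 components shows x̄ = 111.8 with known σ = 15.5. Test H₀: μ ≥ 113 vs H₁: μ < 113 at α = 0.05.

z = -1.135. Critical value: -1.645. Fail to reject H₀.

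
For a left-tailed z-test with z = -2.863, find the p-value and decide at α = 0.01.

p = P(Z < -2.863) = Φ(-2.863) ≈ 0.0021. Since p < 0.01, reject H₀ (significant) at α = 0.01.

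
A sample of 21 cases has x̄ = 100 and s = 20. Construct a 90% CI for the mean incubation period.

CI = x̄ ± t*(s/√n) = 100 ± 1.725(20/√21) = (92.47, 107.53)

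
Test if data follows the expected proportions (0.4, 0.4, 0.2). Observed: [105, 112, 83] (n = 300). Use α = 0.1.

Expected: [120.0, 120.0, 60.0]. χ² = 11.225. df = 2, critical = 4.605. Reject H₀.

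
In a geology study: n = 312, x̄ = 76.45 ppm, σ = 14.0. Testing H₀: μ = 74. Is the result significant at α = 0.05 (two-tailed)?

z = (76.45 - 74)/(14.0/√312) = 3.091. Since |z| > 1.96, significant at α = 0.05.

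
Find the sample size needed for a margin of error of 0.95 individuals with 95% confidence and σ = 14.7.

n = (z*σ/E)² = (1.96×14.7/0.95)² = 919.8 → n = 920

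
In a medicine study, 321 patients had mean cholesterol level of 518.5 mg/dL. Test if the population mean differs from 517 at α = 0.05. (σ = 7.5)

z = (x̄ - μ₀)/(σ/√n) = (518.5 - 517)/(7.5/√321) = 3.583. Critical value: ±1.96. Since |3.583| > 1.96, Reject H₀.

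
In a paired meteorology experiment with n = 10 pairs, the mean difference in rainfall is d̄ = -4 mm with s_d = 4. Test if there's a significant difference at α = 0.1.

t = d̄/(s_d/√n) = -4/(4/√10) = -3.162. df = 9, critical t = ±1.833. Reject H₀.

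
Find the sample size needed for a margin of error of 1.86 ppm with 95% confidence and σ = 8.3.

n = (z*σ/E)² = (1.96×8.3/1.86)² = 76.5 → n = 77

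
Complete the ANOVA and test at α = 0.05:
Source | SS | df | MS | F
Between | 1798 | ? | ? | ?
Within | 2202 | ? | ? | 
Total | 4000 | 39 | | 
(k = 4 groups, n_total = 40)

df_between = 3, df_within = 36. MS_between = 599.33, MS_within = 61.17. F = 9.798, F_crit ≈ 2.866. Reject H₀.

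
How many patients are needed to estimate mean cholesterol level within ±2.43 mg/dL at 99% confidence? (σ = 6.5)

n = (z*σ/E)² = (2.576×6.5/2.43)² = 47.5 → n = 48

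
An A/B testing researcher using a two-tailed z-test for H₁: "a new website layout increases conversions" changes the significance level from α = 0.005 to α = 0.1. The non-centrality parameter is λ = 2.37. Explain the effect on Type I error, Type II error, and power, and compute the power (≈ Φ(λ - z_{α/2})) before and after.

Increasing α from 0.005 to 0.1:
• Type I error rate increases (α is the Type I rate by definition).
• Critical value moves from z_{α/2} = 2.807 to 1.645, so power = Φ(λ - z_{α/2}) goes from Φ(2.37 - 2.807) = 0.331 to Φ(2.37 - 1.645) = 0.766.
• Type II error rate β = 1 - power therefore decreases (0.669 → 0.234).
Appropriate when false negatives are costly — here, discarding a layout that would have improved conversions — lost revenue.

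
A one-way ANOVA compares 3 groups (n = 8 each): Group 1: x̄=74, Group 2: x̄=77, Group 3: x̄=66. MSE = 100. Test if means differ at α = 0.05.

Grand mean = 72.33. SS_between = 517.33, MS_between = 258.67. F = 2.587, F_crit ≈ 3.467. Fail to reject H₀.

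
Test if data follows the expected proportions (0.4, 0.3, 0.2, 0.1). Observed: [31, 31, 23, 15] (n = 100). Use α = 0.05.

Expected: [40.0, 30.0, 20.0, 10.0]. χ² = 5.008. df = 3, critical = 7.815. Fail to reject H₀.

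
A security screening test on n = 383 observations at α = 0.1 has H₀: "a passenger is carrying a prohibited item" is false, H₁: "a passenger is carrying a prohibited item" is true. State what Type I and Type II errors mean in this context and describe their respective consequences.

Type I (false positive): concluding that a passenger is carrying a prohibited item when it is not — detaining an innocent passenger — delay and inconvenience. Type II (false negative): failing to conclude that a passenger is carrying a prohibited item when it is — letting a prohibited item through — security breach. Which is costlier depends on domain priorities and is a judgement call rather than a statistical fact.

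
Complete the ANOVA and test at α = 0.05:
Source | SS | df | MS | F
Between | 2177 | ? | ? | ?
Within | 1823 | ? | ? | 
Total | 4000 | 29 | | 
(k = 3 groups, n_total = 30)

df_between = 2, df_within = 27. MS_between = 1088.5, MS_within = 67.52. F = 16.122, F_crit ≈ 3.354. Reject H₀.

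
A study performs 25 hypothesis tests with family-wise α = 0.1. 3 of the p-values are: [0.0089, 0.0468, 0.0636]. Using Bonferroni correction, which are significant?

Bonferroni α = 0.1/25 = 0.004. None of the given p-values are significant.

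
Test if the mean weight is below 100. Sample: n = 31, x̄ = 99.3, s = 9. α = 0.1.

t = (99.3 - 100)/(9/√31) = -0.433, df = 30. Critical t = -1.31. Fail to reject H₀.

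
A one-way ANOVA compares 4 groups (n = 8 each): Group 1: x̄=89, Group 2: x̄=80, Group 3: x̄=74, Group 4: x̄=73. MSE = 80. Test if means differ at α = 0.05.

Grand mean = 79.0. SS_between = 1296.0, MS_between = 432.0. F = 5.4, F_crit ≈ 2.947. Reject H₀.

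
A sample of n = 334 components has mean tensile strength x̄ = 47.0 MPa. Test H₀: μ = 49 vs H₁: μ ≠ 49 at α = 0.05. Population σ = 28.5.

z = (x̄ - μ₀)/(σ/√n) = (47.0 - 49)/(28.5/√334) = -1.283. Critical value: ±1.96. Since |-1.283| ≤ 1.96, Fail to reject H₀.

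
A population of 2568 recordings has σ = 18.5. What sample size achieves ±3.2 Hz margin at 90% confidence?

Without FPC: n₀ = (1.645×18.5/3.2)² = 90.443. With FPC: n = n₀N/(n₀+N-1) = 87.4 → n = 88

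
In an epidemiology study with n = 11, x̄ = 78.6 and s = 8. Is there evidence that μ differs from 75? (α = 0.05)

t = (x̄ - μ₀)/(s/√n) = (78.6 - 75)/(8/√11) = 1.492. df = 10, critical t = ±2.228. Fail to reject H₀.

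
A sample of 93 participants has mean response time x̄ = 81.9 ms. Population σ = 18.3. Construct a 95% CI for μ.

CI = x̄ ± z*(σ/√n) = 81.9 ± 1.96(18.3/√93) = 81.9 ± 3.72 = (78.18, 85.62)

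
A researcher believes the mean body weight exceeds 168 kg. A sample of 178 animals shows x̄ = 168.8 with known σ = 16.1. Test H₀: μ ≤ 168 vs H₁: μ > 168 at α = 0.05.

z = 0.663. Critical value: 1.645. Fail to reject H₀.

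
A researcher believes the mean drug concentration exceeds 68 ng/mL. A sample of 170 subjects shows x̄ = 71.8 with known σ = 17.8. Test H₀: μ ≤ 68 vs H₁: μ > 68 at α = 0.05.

z = 2.783. Critical value: 1.645. Reject H₀.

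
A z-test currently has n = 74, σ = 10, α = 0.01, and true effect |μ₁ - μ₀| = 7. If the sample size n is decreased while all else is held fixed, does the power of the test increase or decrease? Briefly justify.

Power decreases: a smaller n inflates the standard error σ/√n, pulling the sampling distribution under H₁ back toward the critical value.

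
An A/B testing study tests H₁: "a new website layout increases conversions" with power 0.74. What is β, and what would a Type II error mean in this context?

β = 1 - power = 1 - 0.74 = 0.26. A Type II error is failing to reject H₀ when H₀ is false (false negative) — here, failing to conclude that a new website layout increases conversions when in fact it is true. Consequence: discarding a layout that would have improved conversions — lost revenue.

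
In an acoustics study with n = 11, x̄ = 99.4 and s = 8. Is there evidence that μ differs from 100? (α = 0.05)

t = (x̄ - μ₀)/(s/√n) = (99.4 - 100)/(8/√11) = -0.249. df = 10, critical t = ±2.228. Fail to reject H₀.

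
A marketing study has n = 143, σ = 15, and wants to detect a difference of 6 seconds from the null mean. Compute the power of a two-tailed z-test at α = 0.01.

SE = σ/√n = 15/√143 = 1.254. Non-centrality λ = d/SE = 6/1.254 = 4.783. Power ≈ Φ(λ - z_{α/2}) = Φ(4.783 - 2.576) = Φ(2.207) = 0.986.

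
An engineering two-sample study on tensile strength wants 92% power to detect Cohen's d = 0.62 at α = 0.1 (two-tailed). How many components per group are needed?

z_{α/2} = 1.645, z_β = Φ⁻¹(0.92) = 1.405. For medium effect (d = 0.62): n per group = 2(z_{α/2} + z_β)²/d² = 2(1.645 + 1.405)²/0.62² = 48.4 → 49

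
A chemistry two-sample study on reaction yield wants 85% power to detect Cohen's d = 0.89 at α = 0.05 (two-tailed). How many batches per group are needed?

z_{α/2} = 1.96, z_β = Φ⁻¹(0.85) = 1.036. For large effect (d = 0.89): n per group = 2(z_{α/2} + z_β)²/d² = 2(1.96 + 1.036)²/0.89² = 22.7 → 23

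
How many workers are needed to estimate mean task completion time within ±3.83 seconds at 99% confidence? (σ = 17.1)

n = (z*σ/E)² = (2.576×17.1/3.83)² = 132.3 → n = 133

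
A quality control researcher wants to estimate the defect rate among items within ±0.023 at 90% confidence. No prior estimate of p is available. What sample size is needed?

Conservative approach: use p = 0.5 (maximizes p(1-p) = 0.25). n = z²(0.25)/E² = 1.645²×0.25/0.023² = 1278.8 → n = 1279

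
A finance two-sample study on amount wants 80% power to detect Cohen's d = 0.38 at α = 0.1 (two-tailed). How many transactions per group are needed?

z_{α/2} = 1.645, z_β = Φ⁻¹(0.8) = 0.842. For small effect (d = 0.38): n per group = 2(z_{α/2} + z_β)²/d² = 2(1.645 + 0.842)²/0.38² = 85.7 → 86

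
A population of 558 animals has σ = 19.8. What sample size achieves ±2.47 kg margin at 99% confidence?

Without FPC: n₀ = (2.576×19.8/2.47)² = 426.411. With FPC: n = n₀N/(n₀+N-1) = 242.0 → n = 242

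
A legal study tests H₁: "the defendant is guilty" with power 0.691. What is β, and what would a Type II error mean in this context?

β = 1 - power = 1 - 0.691 = 0.309. A Type II error is failing to reject H₀ when H₀ is false (false negative) — here, failing to conclude that the defendant is guilty when in fact it is true. Consequence: acquitting a guilty person.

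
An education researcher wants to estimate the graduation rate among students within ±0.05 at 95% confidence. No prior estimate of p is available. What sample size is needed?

Conservative approach: use p = 0.5 (maximizes p(1-p) = 0.25). n = z²(0.25)/E² = 1.96²×0.25/0.05² = 384.2 → n = 385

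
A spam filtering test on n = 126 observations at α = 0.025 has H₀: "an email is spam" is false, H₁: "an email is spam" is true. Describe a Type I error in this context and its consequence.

Type I error: rejecting H₀ when it is true — concluding that an email is spam when in fact it is not. Consequence: a legitimate email is sent to the spam folder and the user misses it.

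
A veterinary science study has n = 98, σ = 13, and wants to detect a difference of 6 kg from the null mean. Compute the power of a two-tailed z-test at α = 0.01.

SE = σ/√n = 13/√98 = 1.313. Non-centrality λ = d/SE = 6/1.313 = 4.569. Power ≈ Φ(λ - z_{α/2}) = Φ(4.569 - 2.576) = Φ(1.993) = 0.977.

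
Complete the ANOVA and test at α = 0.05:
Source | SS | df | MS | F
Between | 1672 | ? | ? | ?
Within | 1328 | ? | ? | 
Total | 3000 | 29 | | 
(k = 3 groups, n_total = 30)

df_between = 2, df_within = 27. MS_between = 836.0, MS_within = 49.19. F = 16.997, F_crit ≈ 3.354. Reject H₀.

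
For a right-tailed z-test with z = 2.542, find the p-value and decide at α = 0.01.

p = P(Z > 2.542) = 1 - Φ(2.542) ≈ 0.0055. Since p < 0.01, reject H₀ (significant) at α = 0.01.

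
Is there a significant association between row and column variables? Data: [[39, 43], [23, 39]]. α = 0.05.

χ² = 1.577. df = 1, critical = 3.841. Fail to reject H₀. No evidence of dependence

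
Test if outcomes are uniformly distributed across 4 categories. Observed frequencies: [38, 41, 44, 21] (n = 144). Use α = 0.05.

Expected = 36 each. χ² = Σ(O-E)²/E = 8.833. df = 3, critical value = 7.815. Reject H₀.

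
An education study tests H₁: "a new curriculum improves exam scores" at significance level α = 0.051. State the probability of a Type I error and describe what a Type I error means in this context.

P(Type I error) = α = 0.051. A Type I error is rejecting H₀ when H₀ is actually true (false positive) — here, concluding that a new curriculum improves exam scores when in fact this is not the case. Consequence: adopting a curriculum that gives no real benefit — disruption for nothing.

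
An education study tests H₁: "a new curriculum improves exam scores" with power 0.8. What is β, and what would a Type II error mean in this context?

β = 1 - power = 1 - 0.8 = 0.2. A Type II error is failing to reject H₀ when H₀ is false (false negative) — here, failing to conclude that a new curriculum improves exam scores when in fact it is true. Consequence: keeping the old curriculum when the new one would have helped students.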